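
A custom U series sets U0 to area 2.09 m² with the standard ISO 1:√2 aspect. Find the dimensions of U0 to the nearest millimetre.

1216 × 1719 mm

Let the short side be w mm. Then w · w√2 = 2.09 m² = 2,090,000 mm².
w² = 2,090,000/√2, so w ≈ 1215.7 mm; long side = w√2 ≈ 1719.2 mm.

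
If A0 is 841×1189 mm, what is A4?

A1: ⌊1189/2⌋ × 841 = 594 × 841 mm
A2: ⌊841/2⌋ × 594 = 420 × 594 mm
A3: ⌊594/2⌋ × 420 = 297 × 420 mm
A4: ⌊420/2⌋ × 297 = 210 × 297 mm

210 × 297 mm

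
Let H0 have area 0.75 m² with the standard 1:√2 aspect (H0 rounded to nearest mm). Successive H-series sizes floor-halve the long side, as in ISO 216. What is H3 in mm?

257 × 364 mm

Let H0's short side be w mm. w · w√2 = 0.75 m² = 750,000 mm², so w ≈ 728.2 mm and w√2 ≈ 1029.9 mm → H0 = 728 × 1030 mm.
H1: ⌊1030/2⌋ × 728 = 515 × 728 mm
H2: ⌊728/2⌋ × 515 = 364 × 515 mm
H3: ⌊515/2⌋ × 364 = 257 × 364 mm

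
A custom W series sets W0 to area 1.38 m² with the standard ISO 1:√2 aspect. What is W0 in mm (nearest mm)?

Let the short side be w mm. Then w · w√2 = 1.38 m² = 1,380,000 mm².
w² = 1,380,000/√2, so w ≈ 987.8 mm; long side = w√2 ≈ 1397.0 mm.

988 × 1397 mm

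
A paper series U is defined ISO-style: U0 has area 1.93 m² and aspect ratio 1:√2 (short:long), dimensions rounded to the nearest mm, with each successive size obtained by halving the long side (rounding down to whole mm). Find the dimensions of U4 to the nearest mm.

Let U0's short side be w mm. w · w√2 = 1.93 m² = 1,930,000 mm², so w ≈ 1168.2 mm and w√2 ≈ 1652.1 mm → U0 = 1168 × 1652 mm.
U1: ⌊1652/2⌋ × 1168 = 826 × 1168 mm
U2: ⌊1168/2⌋ × 826 = 584 × 826 mm
U3: ⌊826/2⌋ × 584 = 413 × 584 mm
U4: ⌊584/2⌋ × 413 = 292 × 413 mm

292 × 413 mm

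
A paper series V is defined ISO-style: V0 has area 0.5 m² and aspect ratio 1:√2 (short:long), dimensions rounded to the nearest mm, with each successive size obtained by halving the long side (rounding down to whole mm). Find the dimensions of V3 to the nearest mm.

Let V0's short side be w mm. w · w√2 = 0.5 m² = 500,000 mm², so w ≈ 594.6 mm and w√2 ≈ 840.9 mm → V0 = 595 × 841 mm.
V1: ⌊841/2⌋ × 595 = 420 × 595 mm
V2: ⌊595/2⌋ × 420 = 297 × 420 mm
V3: ⌊420/2⌋ × 297 = 210 × 297 mm

210 × 297 mm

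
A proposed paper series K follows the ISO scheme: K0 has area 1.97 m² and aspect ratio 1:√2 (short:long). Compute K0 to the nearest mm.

Let the short side be w mm. Then w · w√2 = 1.97 m² = 1,970,000 mm².
w² = 1,970,000/√2, so w ≈ 1180.3 mm; long side = w√2 ≈ 1669.1 mm.

1180 × 1669 mm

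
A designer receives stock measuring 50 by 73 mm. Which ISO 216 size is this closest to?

Aspect ratio 73/50 ≈ 1.460 (ISO target is √2 ≈ 1.414).
In the A-series (A0 area = 1 m²): A8 = 52 × 74 mm.
Off by 3 mm total — nearest standard size.

A8 (52 × 74 mm)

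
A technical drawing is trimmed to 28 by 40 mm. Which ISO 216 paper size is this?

C10 (28 × 40 mm)

Aspect ratio 40/28 ≈ 1.429 — close to the ISO √2 ≈ 1.414.
In the C-series (envelope sizes, between A and B): C10 = 28 × 40 mm.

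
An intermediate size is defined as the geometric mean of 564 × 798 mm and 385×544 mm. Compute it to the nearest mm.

Short side: √(564 · 385) = √217140 ≈ 466.0 → 466 mm
Long side: √(798 · 544) = √434112 ≈ 658.9 → 659 mm

466 × 659 mm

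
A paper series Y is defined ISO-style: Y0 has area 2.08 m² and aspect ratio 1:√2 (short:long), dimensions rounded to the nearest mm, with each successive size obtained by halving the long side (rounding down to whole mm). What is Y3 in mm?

428 × 606 mm

Let Y0's short side be w mm. w · w√2 = 2.08 m² = 2,080,000 mm², so w ≈ 1212.8 mm and w√2 ≈ 1715.1 mm → Y0 = 1213 × 1715 mm.
Y1: ⌊1715/2⌋ × 1213 = 857 × 1213 mm
Y2: ⌊1213/2⌋ × 857 = 606 × 857 mm
Y3: ⌊857/2⌋ × 606 = 428 × 606 mm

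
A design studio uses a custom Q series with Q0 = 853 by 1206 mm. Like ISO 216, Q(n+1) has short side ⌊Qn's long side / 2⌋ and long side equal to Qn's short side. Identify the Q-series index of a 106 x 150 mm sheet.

Q0: 853 × 1206 mm
Q1: 603 × 853 mm
Q2: 426 × 603 mm
Q3: 301 × 426 mm
Q4: 213 × 301 mm
Q5: 150 × 213 mm
Q6: 106 × 150 mm
Q7: 75 × 106 mm
→ matches Q6.

Q6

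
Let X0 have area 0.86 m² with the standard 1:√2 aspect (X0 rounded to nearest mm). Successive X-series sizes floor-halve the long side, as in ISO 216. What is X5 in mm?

Let X0's short side be w mm. w · w√2 = 0.86 m² = 860,000 mm², so w ≈ 779.8 mm and w√2 ≈ 1102.8 mm → X0 = 780 × 1103 mm.
X1: ⌊1103/2⌋ × 780 = 551 × 780 mm
X2: ⌊780/2⌋ × 551 = 390 × 551 mm
X3: ⌊551/2⌋ × 390 = 275 × 390 mm
X4: ⌊390/2⌋ × 275 = 195 × 275 mm
X5: ⌊275/2⌋ × 195 = 137 × 195 mm

137 × 195 mm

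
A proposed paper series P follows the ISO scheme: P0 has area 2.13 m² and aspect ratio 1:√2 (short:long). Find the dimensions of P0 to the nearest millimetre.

Let the short side be w mm. Then w · w√2 = 2.13 m² = 2,130,000 mm².
w² = 2,130,000/√2, so w ≈ 1227.2 mm; long side = w√2 ≈ 1735.6 mm.

1227 × 1736 mm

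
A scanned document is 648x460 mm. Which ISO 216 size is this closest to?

Aspect ratio 648/460 ≈ 1.409 — close to the ISO √2 ≈ 1.414.
In the C-series (envelope sizes, between A and B): C2 = 458 × 648 mm.
Off by 2 mm total — nearest standard size.

C2 (458 × 648 mm)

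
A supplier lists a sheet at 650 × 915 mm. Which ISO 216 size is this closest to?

C1 (648 × 917 mm)

Aspect ratio 915/650 ≈ 1.408 — close to the ISO √2 ≈ 1.414.
In the C-series (envelope sizes, between A and B): C1 = 648 × 917 mm.
Off by 4 mm total — nearest standard size.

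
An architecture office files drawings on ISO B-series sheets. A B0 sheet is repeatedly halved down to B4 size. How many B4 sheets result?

Each ISO step halves the sheet: 1 × B0 → 2 × B1 → 4 × B2 → 8 × B3 → …
From B0 to B4 is 4 halving steps: 2^4 = 16.

16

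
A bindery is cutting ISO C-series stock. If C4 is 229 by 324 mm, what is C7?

C5: ⌊324/2⌋ × 229 = 162 × 229 mm
C6: ⌊229/2⌋ × 162 = 114 × 162 mm
C7: ⌊162/2⌋ × 114 = 81 × 114 mm

81 × 114 mm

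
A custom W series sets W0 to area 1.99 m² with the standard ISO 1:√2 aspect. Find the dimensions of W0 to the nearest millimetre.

Let the short side be w mm. Then w · w√2 = 1.99 m² = 1,990,000 mm².
w² = 1,990,000/√2, so w ≈ 1186.2 mm; long side = w√2 ≈ 1677.6 mm.

1186 × 1678 mm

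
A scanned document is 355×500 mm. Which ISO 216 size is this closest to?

Aspect ratio 500/355 ≈ 1.408 — close to the ISO √2 ≈ 1.414.
In the B-series (B0 = 1000 × 1414 mm): B3 = 353 × 500 mm.
Off by 2 mm total — nearest standard size.

B3 (353 × 500 mm)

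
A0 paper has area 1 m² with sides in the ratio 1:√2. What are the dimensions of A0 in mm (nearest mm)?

Let the short side be w mm. Then the long side is w√2 and w · w√2 = 10⁶ mm².
w² = 10⁶/√2, so w = 1000 / 2^(1/4) ≈ 840.9 mm; long side = 1000 · 2^(1/4) ≈ 1189.2 mm.

841 × 1189 mm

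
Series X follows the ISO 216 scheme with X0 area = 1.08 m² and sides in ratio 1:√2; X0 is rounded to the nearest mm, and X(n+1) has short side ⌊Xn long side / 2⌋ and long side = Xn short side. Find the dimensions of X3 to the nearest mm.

309 × 437 mm

Let X0's short side be w mm. w · w√2 = 1.08 m² = 1,080,000 mm², so w ≈ 873.9 mm and w√2 ≈ 1235.9 mm → X0 = 874 × 1236 mm.
X1: ⌊1236/2⌋ × 874 = 618 × 874 mm
X2: ⌊874/2⌋ × 618 = 437 × 618 mm
X3: ⌊618/2⌋ × 437 = 309 × 437 mm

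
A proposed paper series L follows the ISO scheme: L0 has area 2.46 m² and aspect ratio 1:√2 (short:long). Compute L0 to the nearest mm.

Let the short side be w mm. Then w · w√2 = 2.46 m² = 2,460,000 mm².
w² = 2,460,000/√2, so w ≈ 1318.9 mm; long side = w√2 ≈ 1865.2 mm.

1319 × 1865 mm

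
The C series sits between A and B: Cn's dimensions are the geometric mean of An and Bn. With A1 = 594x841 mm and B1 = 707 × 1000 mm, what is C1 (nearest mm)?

648 × 917 mm

Short side: √(594 · 707) = √419958 ≈ 648.0 → 648 mm
Long side: √(841 · 1000) = √841000 ≈ 917.1 → 917 mm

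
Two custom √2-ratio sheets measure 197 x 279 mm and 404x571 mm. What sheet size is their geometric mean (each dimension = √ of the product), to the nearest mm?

Short side: √(197 · 404) = √79588 ≈ 282.1 → 282 mm
Long side: √(279 · 571) = √159309 ≈ 399.1 → 399 mm

282 × 399 mm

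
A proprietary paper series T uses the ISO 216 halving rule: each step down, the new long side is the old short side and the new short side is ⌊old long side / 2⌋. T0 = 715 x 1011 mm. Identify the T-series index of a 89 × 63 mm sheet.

T7

T0: 715 × 1011 mm
T1: 505 × 715 mm
T2: 357 × 505 mm
T3: 252 × 357 mm
T4: 178 × 252 mm
T5: 126 × 178 mm
T6: 89 × 126 mm
T7: 63 × 89 mm
T8: 44 × 63 mm
→ matches T7.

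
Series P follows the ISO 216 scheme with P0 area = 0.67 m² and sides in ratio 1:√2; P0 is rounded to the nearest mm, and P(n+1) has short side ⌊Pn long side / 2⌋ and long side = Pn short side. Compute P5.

Let P0's short side be w mm. w · w√2 = 0.67 m² = 670,000 mm², so w ≈ 688.3 mm and w√2 ≈ 973.4 mm → P0 = 688 × 973 mm.
P1: ⌊973/2⌋ × 688 = 486 × 688 mm
P2: ⌊688/2⌋ × 486 = 344 × 486 mm
P3: ⌊486/2⌋ × 344 = 243 × 344 mm
P4: ⌊344/2⌋ × 243 = 172 × 243 mm
P5: ⌊243/2⌋ × 172 = 121 × 172 mm

121 × 172 mm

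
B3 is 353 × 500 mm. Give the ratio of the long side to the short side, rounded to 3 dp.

1.416

500 / 353 = 1.416
ISO 216 targets √2 ≈ 1.414; the +0.002 deviation is from mm rounding.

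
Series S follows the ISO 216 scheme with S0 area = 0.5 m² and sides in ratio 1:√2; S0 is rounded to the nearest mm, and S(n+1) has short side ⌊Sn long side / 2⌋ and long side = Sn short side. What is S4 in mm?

Let S0's short side be w mm. w · w√2 = 0.5 m² = 500,000 mm², so w ≈ 594.6 mm and w√2 ≈ 840.9 mm → S0 = 595 × 841 mm.
S1: ⌊841/2⌋ × 595 = 420 × 595 mm
S2: ⌊595/2⌋ × 420 = 297 × 420 mm
S3: ⌊420/2⌋ × 297 = 210 × 297 mm
S4: ⌊297/2⌋ × 210 = 148 × 210 mm

148 × 210 mm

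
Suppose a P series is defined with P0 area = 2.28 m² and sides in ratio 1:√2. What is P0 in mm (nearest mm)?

Let the short side be w mm. Then w · w√2 = 2.28 m² = 2,280,000 mm².
w² = 2,280,000/√2, so w ≈ 1269.7 mm; long side = w√2 ≈ 1795.7 mm.

1270 × 1796 mm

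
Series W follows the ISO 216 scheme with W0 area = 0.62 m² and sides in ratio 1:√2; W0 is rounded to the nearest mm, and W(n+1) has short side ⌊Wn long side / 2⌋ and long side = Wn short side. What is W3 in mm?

234 × 331 mm

Let W0's short side be w mm. w · w√2 = 0.62 m² = 620,000 mm², so w ≈ 662.1 mm and w√2 ≈ 936.4 mm → W0 = 662 × 936 mm.
W1: ⌊936/2⌋ × 662 = 468 × 662 mm
W2: ⌊662/2⌋ × 468 = 331 × 468 mm
W3: ⌊468/2⌋ × 331 = 234 × 331 mm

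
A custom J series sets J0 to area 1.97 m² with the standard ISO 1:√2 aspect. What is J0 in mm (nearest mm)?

1180 × 1669 mm

Let the short side be w mm. Then w · w√2 = 1.97 m² = 1,970,000 mm².
w² = 1,970,000/√2, so w ≈ 1180.3 mm; long side = w√2 ≈ 1669.1 mm.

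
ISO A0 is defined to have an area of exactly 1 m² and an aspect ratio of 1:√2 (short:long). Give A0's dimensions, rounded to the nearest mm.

Let the short side be w mm. Then the long side is w√2 and w · w√2 = 10⁶ mm².
w² = 10⁶/√2, so w = 1000 / 2^(1/4) ≈ 840.9 mm; long side = 1000 · 2^(1/4) ≈ 1189.2 mm.

841 × 1189 mm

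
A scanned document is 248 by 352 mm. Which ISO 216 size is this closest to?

B4 (250 × 353 mm)

Aspect ratio 352/248 ≈ 1.419 — close to the ISO √2 ≈ 1.414.
In the B-series (B0 = 1000 × 1414 mm): B4 = 250 × 353 mm.
Off by 3 mm total — nearest standard size.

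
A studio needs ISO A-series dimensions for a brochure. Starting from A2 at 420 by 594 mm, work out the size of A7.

A3: ⌊594/2⌋ × 420 = 297 × 420 mm
A4: ⌊420/2⌋ × 297 = 210 × 297 mm
A5: ⌊297/2⌋ × 210 = 148 × 210 mm
A6: ⌊210/2⌋ × 148 = 105 × 148 mm
A7: ⌊148/2⌋ × 105 = 74 × 105 mm

74 × 105 mm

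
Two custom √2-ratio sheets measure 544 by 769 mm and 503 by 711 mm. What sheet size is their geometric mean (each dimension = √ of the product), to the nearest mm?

523 × 739 mm

Short side: √(544 · 503) = √273632 ≈ 523.1 → 523 mm
Long side: √(769 · 711) = √546759 ≈ 739.4 → 739 mm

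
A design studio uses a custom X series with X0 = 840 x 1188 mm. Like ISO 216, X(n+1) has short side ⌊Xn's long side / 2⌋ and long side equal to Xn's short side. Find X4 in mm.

210 × 297 mm

X1: ⌊1188/2⌋ × 840 = 594 × 840 mm
X2: ⌊840/2⌋ × 594 = 420 × 594 mm
X3: ⌊594/2⌋ × 420 = 297 × 420 mm
X4: ⌊420/2⌋ × 297 = 210 × 297 mm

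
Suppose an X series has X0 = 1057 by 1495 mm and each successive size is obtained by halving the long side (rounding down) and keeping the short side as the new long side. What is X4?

X1: ⌊1495/2⌋ × 1057 = 747 × 1057 mm
X2: ⌊1057/2⌋ × 747 = 528 × 747 mm
X3: ⌊747/2⌋ × 528 = 373 × 528 mm
X4: ⌊528/2⌋ × 373 = 264 × 373 mm

264 × 373 mm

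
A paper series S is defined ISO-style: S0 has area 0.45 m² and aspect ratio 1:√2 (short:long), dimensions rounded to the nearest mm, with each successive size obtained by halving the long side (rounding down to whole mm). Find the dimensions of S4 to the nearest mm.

141 × 199 mm

Let S0's short side be w mm. w · w√2 = 0.45 m² = 450,000 mm², so w ≈ 564.1 mm and w√2 ≈ 797.7 mm → S0 = 564 × 798 mm.
S1: ⌊798/2⌋ × 564 = 399 × 564 mm
S2: ⌊564/2⌋ × 399 = 282 × 399 mm
S3: ⌊399/2⌋ × 282 = 199 × 282 mm
S4: ⌊282/2⌋ × 199 = 141 × 199 mm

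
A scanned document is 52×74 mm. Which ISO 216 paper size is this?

Aspect ratio 74/52 ≈ 1.423 — close to the ISO √2 ≈ 1.414.
In the A-series (A0 area = 1 m²): A8 = 52 × 74 mm.

A8 (52 × 74 mm)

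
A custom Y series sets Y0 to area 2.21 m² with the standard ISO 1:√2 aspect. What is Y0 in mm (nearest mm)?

Let the short side be w mm. Then w · w√2 = 2.21 m² = 2,210,000 mm².
w² = 2,210,000/√2, so w ≈ 1250.1 mm; long side = w√2 ≈ 1767.9 mm.

1250 × 1768 mm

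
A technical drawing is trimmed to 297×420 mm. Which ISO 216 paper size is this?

A3 (297 × 420 mm)

Aspect ratio 420/297 ≈ 1.414 — close to the ISO √2 ≈ 1.414.
In the A-series (A0 area = 1 m²): A3 = 297 × 420 mm.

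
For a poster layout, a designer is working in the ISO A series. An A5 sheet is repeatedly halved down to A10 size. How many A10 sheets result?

32

Each ISO step halves the sheet: 1 × A5 → 2 × A6 → 4 × A7 → 8 × A8 → …
From A5 to A10 is 5 halving steps: 2^5 = 32.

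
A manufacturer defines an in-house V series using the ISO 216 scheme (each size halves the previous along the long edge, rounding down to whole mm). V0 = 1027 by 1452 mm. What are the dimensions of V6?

V1 = 726 × 1027 mm (from V0 by 1 halving).
V2: ⌊1027/2⌋ × 726 = 513 × 726 mm
V3: ⌊726/2⌋ × 513 = 363 × 513 mm
V4: ⌊513/2⌋ × 363 = 256 × 363 mm
V5: ⌊363/2⌋ × 256 = 181 × 256 mm
V6: ⌊256/2⌋ × 181 = 128 × 181 mm

128 × 181 mm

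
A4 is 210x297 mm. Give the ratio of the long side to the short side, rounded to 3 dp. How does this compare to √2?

1.414

297 / 210 = 1.414
Matches √2 ≈ 1.414 — the ISO 216 defining ratio.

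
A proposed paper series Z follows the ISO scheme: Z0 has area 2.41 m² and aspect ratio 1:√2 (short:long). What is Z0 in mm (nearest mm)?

Let the short side be w mm. Then w · w√2 = 2.41 m² = 2,410,000 mm².
w² = 2,410,000/√2, so w ≈ 1305.4 mm; long side = w√2 ≈ 1846.1 mm.

1305 × 1846 mm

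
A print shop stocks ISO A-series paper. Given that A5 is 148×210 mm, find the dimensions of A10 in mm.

26 × 37 mm

A6: ⌊210/2⌋ × 148 = 105 × 148 mm
A7: ⌊148/2⌋ × 105 = 74 × 105 mm
A8: ⌊105/2⌋ × 74 = 52 × 74 mm
A9: ⌊74/2⌋ × 52 = 37 × 52 mm
A10: ⌊52/2⌋ × 37 = 26 × 37 mm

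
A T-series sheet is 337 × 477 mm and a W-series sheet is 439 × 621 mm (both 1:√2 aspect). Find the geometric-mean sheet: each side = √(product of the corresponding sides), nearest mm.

Short side: √(337 · 439) = √147943 ≈ 384.6 → 385 mm
Long side: √(477 · 621) = √296217 ≈ 544.3 → 544 mm

385 × 544 mm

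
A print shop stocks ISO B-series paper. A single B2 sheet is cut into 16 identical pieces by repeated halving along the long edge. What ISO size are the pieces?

B6

16 = 2^4, so 4 halving steps.
B2 → B3 → … → B6 after 4 steps.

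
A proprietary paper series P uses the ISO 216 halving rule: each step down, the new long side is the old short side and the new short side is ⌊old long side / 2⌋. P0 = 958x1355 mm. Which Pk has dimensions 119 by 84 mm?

P7

P0: 958 × 1355 mm
P1: 677 × 958 mm
P2: 479 × 677 mm
P3: 338 × 479 mm
P4: 239 × 338 mm
P5: 169 × 239 mm
P6: 119 × 169 mm
P7: 84 × 119 mm
P8: 59 × 84 mm
→ matches P7.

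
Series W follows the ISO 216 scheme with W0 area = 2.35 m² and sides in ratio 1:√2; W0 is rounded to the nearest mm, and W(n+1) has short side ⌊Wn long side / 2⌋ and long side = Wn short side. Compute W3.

Let W0's short side be w mm. w · w√2 = 2.35 m² = 2,350,000 mm², so w ≈ 1289.1 mm and w√2 ≈ 1823.0 mm → W0 = 1289 × 1823 mm.
W1: ⌊1823/2⌋ × 1289 = 911 × 1289 mm
W2: ⌊1289/2⌋ × 911 = 644 × 911 mm
W3: ⌊911/2⌋ × 644 = 455 × 644 mm

455 × 644 mm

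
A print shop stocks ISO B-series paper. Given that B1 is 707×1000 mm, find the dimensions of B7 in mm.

88 × 125 mm

B2: ⌊1000/2⌋ × 707 = 500 × 707 mm
B3: ⌊707/2⌋ × 500 = 353 × 500 mm
B4: ⌊500/2⌋ × 353 = 250 × 353 mm
B5: ⌊353/2⌋ × 250 = 176 × 250 mm
B6: ⌊250/2⌋ × 176 = 125 × 176 mm
B7: ⌊176/2⌋ × 125 = 88 × 125 mm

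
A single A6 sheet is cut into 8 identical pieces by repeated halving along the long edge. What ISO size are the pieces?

8 = 2^3, so 3 halving steps.
A6 → A7 → … → A9 after 3 steps.

A9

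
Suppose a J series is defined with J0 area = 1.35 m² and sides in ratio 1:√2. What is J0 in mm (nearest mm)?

977 × 1382 mm

Let the short side be w mm. Then w · w√2 = 1.35 m² = 1,350,000 mm².
w² = 1,350,000/√2, so w ≈ 977.0 mm; long side = w√2 ≈ 1381.7 mm.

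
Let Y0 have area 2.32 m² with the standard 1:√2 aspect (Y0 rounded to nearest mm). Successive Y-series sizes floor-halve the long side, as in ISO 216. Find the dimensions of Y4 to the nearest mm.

Let Y0's short side be w mm. w · w√2 = 2.32 m² = 2,320,000 mm², so w ≈ 1280.8 mm and w√2 ≈ 1811.3 mm → Y0 = 1281 × 1811 mm.
Y1: ⌊1811/2⌋ × 1281 = 905 × 1281 mm
Y2: ⌊1281/2⌋ × 905 = 640 × 905 mm
Y3: ⌊905/2⌋ × 640 = 452 × 640 mm
Y4: ⌊640/2⌋ × 452 = 320 × 452 mm

320 × 452 mm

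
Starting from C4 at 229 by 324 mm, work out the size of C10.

C5: ⌊324/2⌋ × 229 = 162 × 229 mm
C6: ⌊229/2⌋ × 162 = 114 × 162 mm
C7: ⌊162/2⌋ × 114 = 81 × 114 mm
C8: ⌊114/2⌋ × 81 = 57 × 81 mm
C9: ⌊81/2⌋ × 57 = 40 × 57 mm
C10: ⌊57/2⌋ × 40 = 28 × 40 mm

28 × 40 mm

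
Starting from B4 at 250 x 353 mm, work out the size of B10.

31 × 44 mm

B5: ⌊353/2⌋ × 250 = 176 × 250 mm
B6: ⌊250/2⌋ × 176 = 125 × 176 mm
B7: ⌊176/2⌋ × 125 = 88 × 125 mm
B8: ⌊125/2⌋ × 88 = 62 × 88 mm
B9: ⌊88/2⌋ × 62 = 44 × 62 mm
B10: ⌊62/2⌋ × 44 = 31 × 44 mm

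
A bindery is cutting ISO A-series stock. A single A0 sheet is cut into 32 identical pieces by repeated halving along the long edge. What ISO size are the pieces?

A5

32 = 2^5, so 5 halving steps.
A0 → A1 → … → A5 after 5 steps.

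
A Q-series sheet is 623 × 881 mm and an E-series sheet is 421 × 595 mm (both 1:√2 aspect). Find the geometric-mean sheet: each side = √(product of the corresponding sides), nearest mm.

512 × 724 mm

Short side: √(623 · 421) = √262283 ≈ 512.1 → 512 mm
Long side: √(881 · 595) = √524195 ≈ 724.0 → 724 mm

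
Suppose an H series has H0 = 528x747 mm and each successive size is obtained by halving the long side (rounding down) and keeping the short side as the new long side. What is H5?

93 × 132 mm

H1: ⌊747/2⌋ × 528 = 373 × 528 mm
H2: ⌊528/2⌋ × 373 = 264 × 373 mm
H3: ⌊373/2⌋ × 264 = 186 × 264 mm
H4: ⌊264/2⌋ × 186 = 132 × 186 mm
H5: ⌊186/2⌋ × 132 = 93 × 132 mm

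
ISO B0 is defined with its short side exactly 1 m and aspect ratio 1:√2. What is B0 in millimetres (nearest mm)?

1000 × 1414 mm

Short side = 1000 mm; long side = 1000√2 ≈ 1414.2 mm.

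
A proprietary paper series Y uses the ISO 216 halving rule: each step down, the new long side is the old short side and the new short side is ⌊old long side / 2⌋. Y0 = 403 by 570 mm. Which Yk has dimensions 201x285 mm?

Y0: 403 × 570 mm
Y1: 285 × 403 mm
Y2: 201 × 285 mm
Y3: 142 × 201 mm
→ matches Y2.

Y2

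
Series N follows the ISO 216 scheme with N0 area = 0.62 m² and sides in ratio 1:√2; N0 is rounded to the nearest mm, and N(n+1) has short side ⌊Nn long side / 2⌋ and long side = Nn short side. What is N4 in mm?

Let N0's short side be w mm. w · w√2 = 0.62 m² = 620,000 mm², so w ≈ 662.1 mm and w√2 ≈ 936.4 mm → N0 = 662 × 936 mm.
N1: ⌊936/2⌋ × 662 = 468 × 662 mm
N2: ⌊662/2⌋ × 468 = 331 × 468 mm
N3: ⌊468/2⌋ × 331 = 234 × 331 mm
N4: ⌊331/2⌋ × 234 = 165 × 234 mm

165 × 234 mm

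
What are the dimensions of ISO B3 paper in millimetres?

353 × 500 mm

B0 = 1000 × 1414 mm (B0 has a 1000 mm short side, aspect 1:√2).
B1: ⌊1414/2⌋ × 1000 = 707 × 1000 mm
B2: ⌊1000/2⌋ × 707 = 500 × 707 mm
B3: ⌊707/2⌋ × 500 = 353 × 500 mm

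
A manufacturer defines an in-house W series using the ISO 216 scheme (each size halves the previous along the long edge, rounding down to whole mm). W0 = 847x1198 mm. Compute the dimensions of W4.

W1: ⌊1198/2⌋ × 847 = 599 × 847 mm
W2: ⌊847/2⌋ × 599 = 423 × 599 mm
W3: ⌊599/2⌋ × 423 = 299 × 423 mm
W4: ⌊423/2⌋ × 299 = 211 × 299 mm

211 × 299 mm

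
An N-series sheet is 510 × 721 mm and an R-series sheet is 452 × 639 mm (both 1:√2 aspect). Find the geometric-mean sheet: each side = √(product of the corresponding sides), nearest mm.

480 × 679 mm

Short side: √(510 · 452) = √230520 ≈ 480.1 → 480 mm
Long side: √(721 · 639) = √460719 ≈ 678.8 → 679 mm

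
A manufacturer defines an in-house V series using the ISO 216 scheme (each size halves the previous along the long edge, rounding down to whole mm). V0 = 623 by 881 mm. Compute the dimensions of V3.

V1 = 440 × 623 mm (from V0 by 1 halving).
V2: ⌊623/2⌋ × 440 = 311 × 440 mm
V3: ⌊440/2⌋ × 311 = 220 × 311 mm

220 × 311 mm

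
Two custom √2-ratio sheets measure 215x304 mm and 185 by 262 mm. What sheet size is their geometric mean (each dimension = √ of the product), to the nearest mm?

Short side: √(215 · 185) = √39775 ≈ 199.4 → 199 mm
Long side: √(304 · 262) = √79648 ≈ 282.2 → 282 mm

199 × 282 mm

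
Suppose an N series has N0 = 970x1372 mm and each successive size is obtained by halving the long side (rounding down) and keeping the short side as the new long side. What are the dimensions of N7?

85 × 121 mm

N1 = 686 × 970 mm (from N0 by 1 halving).
N2: ⌊970/2⌋ × 686 = 485 × 686 mm
N3: ⌊686/2⌋ × 485 = 343 × 485 mm
N4: ⌊485/2⌋ × 343 = 242 × 343 mm
N5: ⌊343/2⌋ × 242 = 171 × 242 mm
N6: ⌊242/2⌋ × 171 = 121 × 171 mm
N7: ⌊171/2⌋ × 121 = 85 × 121 mm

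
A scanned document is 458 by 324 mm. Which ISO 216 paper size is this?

C3 (324 × 458 mm)

Aspect ratio 458/324 ≈ 1.414 — close to the ISO √2 ≈ 1.414.
In the C-series (envelope sizes, between A and B): C3 = 324 × 458 mm.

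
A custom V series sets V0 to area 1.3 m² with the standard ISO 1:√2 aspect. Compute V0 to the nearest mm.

959 × 1356 mm

Let the short side be w mm. Then w · w√2 = 1.3 m² = 1,300,000 mm².
w² = 1,300,000/√2, so w ≈ 958.8 mm; long side = w√2 ≈ 1355.9 mm.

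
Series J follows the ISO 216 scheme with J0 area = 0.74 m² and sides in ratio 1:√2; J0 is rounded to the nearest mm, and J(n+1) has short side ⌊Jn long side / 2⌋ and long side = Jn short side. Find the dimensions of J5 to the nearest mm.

127 × 180 mm

Let J0's short side be w mm. w · w√2 = 0.74 m² = 740,000 mm², so w ≈ 723.4 mm and w√2 ≈ 1023.0 mm → J0 = 723 × 1023 mm.
J1: ⌊1023/2⌋ × 723 = 511 × 723 mm
J2: ⌊723/2⌋ × 511 = 361 × 511 mm
J3: ⌊511/2⌋ × 361 = 255 × 361 mm
J4: ⌊361/2⌋ × 255 = 180 × 255 mm
J5: ⌊255/2⌋ × 180 = 127 × 180 mm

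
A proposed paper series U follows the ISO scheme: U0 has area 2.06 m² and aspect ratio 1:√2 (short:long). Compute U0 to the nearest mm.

Let the short side be w mm. Then w · w√2 = 2.06 m² = 2,060,000 mm².
w² = 2,060,000/√2, so w ≈ 1206.9 mm; long side = w√2 ≈ 1706.8 mm.

1207 × 1707 mm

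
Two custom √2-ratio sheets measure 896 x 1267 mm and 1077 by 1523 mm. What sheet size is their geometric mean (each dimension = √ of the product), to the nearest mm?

Short side: √(896 · 1077) = √964992 ≈ 982.3 → 982 mm
Long side: √(1267 · 1523) = √1929641 ≈ 1389.1 → 1389 mm

982 × 1389 mm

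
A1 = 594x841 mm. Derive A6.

105 × 148 mm

A2: ⌊841/2⌋ × 594 = 420 × 594 mm
A3: ⌊594/2⌋ × 420 = 297 × 420 mm
A4: ⌊420/2⌋ × 297 = 210 × 297 mm
A5: ⌊297/2⌋ × 210 = 148 × 210 mm
A6: ⌊210/2⌋ × 148 = 105 × 148 mm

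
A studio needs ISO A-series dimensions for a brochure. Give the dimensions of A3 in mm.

297 × 420 mm

A0 = 841 × 1189 mm (A0 has area 1 m², aspect 1:√2).
A1: ⌊1189/2⌋ × 841 = 594 × 841 mm
A2: ⌊841/2⌋ × 594 = 420 × 594 mm
A3: ⌊594/2⌋ × 420 = 297 × 420 mm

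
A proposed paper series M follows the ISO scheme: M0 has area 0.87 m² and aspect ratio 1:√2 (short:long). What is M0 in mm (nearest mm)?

784 × 1109 mm

Let the short side be w mm. Then w · w√2 = 0.87 m² = 870,000 mm².
w² = 870,000/√2, so w ≈ 784.3 mm; long side = w√2 ≈ 1109.2 mm.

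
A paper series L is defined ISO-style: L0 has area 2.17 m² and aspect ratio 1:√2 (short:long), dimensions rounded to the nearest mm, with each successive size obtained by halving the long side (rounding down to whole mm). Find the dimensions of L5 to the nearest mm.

Let L0's short side be w mm. w · w√2 = 2.17 m² = 2,170,000 mm², so w ≈ 1238.7 mm and w√2 ≈ 1751.8 mm → L0 = 1239 × 1752 mm.
L1: ⌊1752/2⌋ × 1239 = 876 × 1239 mm
L2: ⌊1239/2⌋ × 876 = 619 × 876 mm
L3: ⌊876/2⌋ × 619 = 438 × 619 mm
L4: ⌊619/2⌋ × 438 = 309 × 438 mm
L5: ⌊438/2⌋ × 309 = 219 × 309 mm

219 × 309 mm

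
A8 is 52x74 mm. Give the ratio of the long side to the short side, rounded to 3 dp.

74 / 52 = 1.423
ISO 216 targets √2 ≈ 1.414; the +0.009 deviation is from mm rounding.

1.423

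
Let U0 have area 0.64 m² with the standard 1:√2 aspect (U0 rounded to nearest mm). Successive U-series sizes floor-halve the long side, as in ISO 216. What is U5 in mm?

Let U0's short side be w mm. w · w√2 = 0.64 m² = 640,000 mm², so w ≈ 672.7 mm and w√2 ≈ 951.4 mm → U0 = 673 × 951 mm.
U1: ⌊951/2⌋ × 673 = 475 × 673 mm
U2: ⌊673/2⌋ × 475 = 336 × 475 mm
U3: ⌊475/2⌋ × 336 = 237 × 336 mm
U4: ⌊336/2⌋ × 237 = 168 × 237 mm
U5: ⌊237/2⌋ × 168 = 118 × 168 mm

118 × 168 mm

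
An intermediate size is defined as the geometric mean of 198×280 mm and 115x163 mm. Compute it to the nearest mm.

Short side: √(198 · 115) = √22770 ≈ 150.9 → 151 mm
Long side: √(280 · 163) = √45640 ≈ 213.6 → 214 mm

151 × 214 mm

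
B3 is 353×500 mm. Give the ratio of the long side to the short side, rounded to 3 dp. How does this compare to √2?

500 / 353 = 1.416
ISO 216 targets √2 ≈ 1.414; the +0.002 deviation is from mm rounding.

1.416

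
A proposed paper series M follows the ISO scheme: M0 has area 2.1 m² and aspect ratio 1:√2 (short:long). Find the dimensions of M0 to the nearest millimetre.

Let the short side be w mm. Then w · w√2 = 2.1 m² = 2,100,000 mm².
w² = 2,100,000/√2, so w ≈ 1218.6 mm; long side = w√2 ≈ 1723.3 mm.

1219 × 1723 mm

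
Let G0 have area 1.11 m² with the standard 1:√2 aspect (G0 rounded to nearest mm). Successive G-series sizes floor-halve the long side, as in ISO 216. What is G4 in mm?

Let G0's short side be w mm. w · w√2 = 1.11 m² = 1,110,000 mm², so w ≈ 885.9 mm and w√2 ≈ 1252.9 mm → G0 = 886 × 1253 mm.
G1: ⌊1253/2⌋ × 886 = 626 × 886 mm
G2: ⌊886/2⌋ × 626 = 443 × 626 mm
G3: ⌊626/2⌋ × 443 = 313 × 443 mm
G4: ⌊443/2⌋ × 313 = 221 × 313 mm

221 × 313 mm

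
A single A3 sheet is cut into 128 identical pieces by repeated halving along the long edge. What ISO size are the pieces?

A10

128 = 2^7, so 7 halving steps.
A3 → A4 → … → A10 after 7 steps.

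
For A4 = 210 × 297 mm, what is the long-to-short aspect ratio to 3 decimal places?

1.414

297 / 210 = 1.414
Matches √2 ≈ 1.414 — the ISO 216 defining ratio.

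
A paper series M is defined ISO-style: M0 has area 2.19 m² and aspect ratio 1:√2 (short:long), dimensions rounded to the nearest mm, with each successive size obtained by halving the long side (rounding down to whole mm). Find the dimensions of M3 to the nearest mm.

Let M0's short side be w mm. w · w√2 = 2.19 m² = 2,190,000 mm², so w ≈ 1244.4 mm and w√2 ≈ 1759.9 mm → M0 = 1244 × 1760 mm.
M1: ⌊1760/2⌋ × 1244 = 880 × 1244 mm
M2: ⌊1244/2⌋ × 880 = 622 × 880 mm
M3: ⌊880/2⌋ × 622 = 440 × 622 mm

440 × 622 mm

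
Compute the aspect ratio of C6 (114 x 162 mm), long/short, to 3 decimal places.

162 / 114 = 1.421
ISO 216 targets √2 ≈ 1.414; the +0.007 deviation is from mm rounding.

1.421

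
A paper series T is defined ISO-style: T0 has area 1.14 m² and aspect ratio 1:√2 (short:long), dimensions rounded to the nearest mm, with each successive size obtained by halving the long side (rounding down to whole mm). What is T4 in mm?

Let T0's short side be w mm. w · w√2 = 1.14 m² = 1,140,000 mm², so w ≈ 897.8 mm and w√2 ≈ 1269.7 mm → T0 = 898 × 1270 mm.
T1: ⌊1270/2⌋ × 898 = 635 × 898 mm
T2: ⌊898/2⌋ × 635 = 449 × 635 mm
T3: ⌊635/2⌋ × 449 = 317 × 449 mm
T4: ⌊449/2⌋ × 317 = 224 × 317 mm

224 × 317 mm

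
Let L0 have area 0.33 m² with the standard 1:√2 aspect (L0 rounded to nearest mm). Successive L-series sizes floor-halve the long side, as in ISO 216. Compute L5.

85 × 120 mm

Let L0's short side be w mm. w · w√2 = 0.33 m² = 330,000 mm², so w ≈ 483.1 mm and w√2 ≈ 683.1 mm → L0 = 483 × 683 mm.
L1: ⌊683/2⌋ × 483 = 341 × 483 mm
L2: ⌊483/2⌋ × 341 = 241 × 341 mm
L3: ⌊341/2⌋ × 241 = 170 × 241 mm
L4: ⌊241/2⌋ × 170 = 120 × 170 mm
L5: ⌊170/2⌋ × 120 = 85 × 120 mm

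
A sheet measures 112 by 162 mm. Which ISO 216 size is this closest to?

Aspect ratio 162/112 ≈ 1.446 (ISO target is √2 ≈ 1.414).
In the C-series (envelope sizes, between A and B): C6 = 114 × 162 mm.
Off by 2 mm total — nearest standard size.

C6 (114 × 162 mm)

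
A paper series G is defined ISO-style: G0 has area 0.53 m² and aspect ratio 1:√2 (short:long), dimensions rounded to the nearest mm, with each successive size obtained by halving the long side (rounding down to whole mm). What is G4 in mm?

153 × 216 mm

Let G0's short side be w mm. w · w√2 = 0.53 m² = 530,000 mm², so w ≈ 612.2 mm and w√2 ≈ 865.8 mm → G0 = 612 × 866 mm.
G1: ⌊866/2⌋ × 612 = 433 × 612 mm
G2: ⌊612/2⌋ × 433 = 306 × 433 mm
G3: ⌊433/2⌋ × 306 = 216 × 306 mm
G4: ⌊306/2⌋ × 216 = 153 × 216 mm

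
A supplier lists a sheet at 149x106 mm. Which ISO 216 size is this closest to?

Aspect ratio 149/106 ≈ 1.406 — close to the ISO √2 ≈ 1.414.
In the A-series (A0 area = 1 m²): A6 = 105 × 148 mm.
Off by 2 mm total — nearest standard size.

A6 (105 × 148 mm)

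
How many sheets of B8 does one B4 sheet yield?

16

Each ISO step halves the sheet: 1 × B4 → 2 × B5 → 4 × B6 → 8 × B7 → …
From B4 to B8 is 4 halving steps: 2^4 = 16.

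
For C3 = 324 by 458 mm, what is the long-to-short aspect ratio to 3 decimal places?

458 / 324 = 1.414
Matches √2 ≈ 1.414 — the ISO 216 defining ratio.

1.414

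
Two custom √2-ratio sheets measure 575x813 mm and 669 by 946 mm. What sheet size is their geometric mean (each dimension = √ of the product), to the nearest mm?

Short side: √(575 · 669) = √384675 ≈ 620.2 → 620 mm
Long side: √(813 · 946) = √769098 ≈ 877.0 → 877 mm

620 × 877 mm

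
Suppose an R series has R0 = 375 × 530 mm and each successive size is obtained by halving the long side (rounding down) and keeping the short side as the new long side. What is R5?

66 × 93 mm

R1: ⌊530/2⌋ × 375 = 265 × 375 mm
R2: ⌊375/2⌋ × 265 = 187 × 265 mm
R3: ⌊265/2⌋ × 187 = 132 × 187 mm
R4: ⌊187/2⌋ × 132 = 93 × 132 mm
R5: ⌊132/2⌋ × 93 = 66 × 93 mm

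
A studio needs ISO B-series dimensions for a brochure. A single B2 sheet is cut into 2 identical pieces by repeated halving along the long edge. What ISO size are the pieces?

B3

2 = 2^1, so 1 halving step.
B2 → B3 → … → B3 after 1 step.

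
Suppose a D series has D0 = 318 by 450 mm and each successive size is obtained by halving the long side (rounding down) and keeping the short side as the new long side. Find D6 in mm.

39 × 56 mm

D1 = 225 × 318 mm (from D0 by 1 halving).
D2: ⌊318/2⌋ × 225 = 159 × 225 mm
D3: ⌊225/2⌋ × 159 = 112 × 159 mm
D4: ⌊159/2⌋ × 112 = 79 × 112 mm
D5: ⌊112/2⌋ × 79 = 56 × 79 mm
D6: ⌊79/2⌋ × 56 = 39 × 56 mm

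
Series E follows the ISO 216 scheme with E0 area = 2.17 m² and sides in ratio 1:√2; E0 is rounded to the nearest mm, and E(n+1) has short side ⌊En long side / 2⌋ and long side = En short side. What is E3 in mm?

Let E0's short side be w mm. w · w√2 = 2.17 m² = 2,170,000 mm², so w ≈ 1238.7 mm and w√2 ≈ 1751.8 mm → E0 = 1239 × 1752 mm.
E1: ⌊1752/2⌋ × 1239 = 876 × 1239 mm
E2: ⌊1239/2⌋ × 876 = 619 × 876 mm
E3: ⌊876/2⌋ × 619 = 438 × 619 mm

438 × 619 mm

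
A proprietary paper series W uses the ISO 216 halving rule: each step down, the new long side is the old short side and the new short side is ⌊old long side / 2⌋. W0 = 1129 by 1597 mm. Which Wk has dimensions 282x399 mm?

W4

W0: 1129 × 1597 mm
W1: 798 × 1129 mm
W2: 564 × 798 mm
W3: 399 × 564 mm
W4: 282 × 399 mm
W5: 199 × 282 mm
→ matches W4.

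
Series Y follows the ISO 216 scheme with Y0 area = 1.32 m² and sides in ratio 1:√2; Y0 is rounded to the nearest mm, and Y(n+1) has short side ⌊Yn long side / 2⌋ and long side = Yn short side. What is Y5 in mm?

Let Y0's short side be w mm. w · w√2 = 1.32 m² = 1,320,000 mm², so w ≈ 966.1 mm and w√2 ≈ 1366.3 mm → Y0 = 966 × 1366 mm.
Y1: ⌊1366/2⌋ × 966 = 683 × 966 mm
Y2: ⌊966/2⌋ × 683 = 483 × 683 mm
Y3: ⌊683/2⌋ × 483 = 341 × 483 mm
Y4: ⌊483/2⌋ × 341 = 241 × 341 mm
Y5: ⌊341/2⌋ × 241 = 170 × 241 mm

170 × 241 mm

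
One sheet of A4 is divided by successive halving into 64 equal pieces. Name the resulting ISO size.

64 = 2^6, so 6 halving steps.
A4 → A5 → … → A10 after 6 steps.

A10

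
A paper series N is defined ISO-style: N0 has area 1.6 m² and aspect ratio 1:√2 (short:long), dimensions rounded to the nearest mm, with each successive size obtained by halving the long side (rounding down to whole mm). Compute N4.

Let N0's short side be w mm. w · w√2 = 1.6 m² = 1,600,000 mm², so w ≈ 1063.7 mm and w√2 ≈ 1504.2 mm → N0 = 1064 × 1504 mm.
N1: ⌊1504/2⌋ × 1064 = 752 × 1064 mm
N2: ⌊1064/2⌋ × 752 = 532 × 752 mm
N3: ⌊752/2⌋ × 532 = 376 × 532 mm
N4: ⌊532/2⌋ × 376 = 266 × 376 mm

266 × 376 mm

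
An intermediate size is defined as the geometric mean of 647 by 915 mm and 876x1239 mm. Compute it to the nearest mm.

Short side: √(647 · 876) = √566772 ≈ 752.8 → 753 mm
Long side: √(915 · 1239) = √1133685 ≈ 1064.7 → 1065 mm

753 × 1065 mm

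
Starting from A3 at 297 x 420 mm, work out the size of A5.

A4: ⌊420/2⌋ × 297 = 210 × 297 mm
A5: ⌊297/2⌋ × 210 = 148 × 210 mm

148 × 210 mm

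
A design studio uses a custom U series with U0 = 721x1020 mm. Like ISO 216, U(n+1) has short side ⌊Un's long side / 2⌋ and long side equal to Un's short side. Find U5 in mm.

U1: ⌊1020/2⌋ × 721 = 510 × 721 mm
U2: ⌊721/2⌋ × 510 = 360 × 510 mm
U3: ⌊510/2⌋ × 360 = 255 × 360 mm
U4: ⌊360/2⌋ × 255 = 180 × 255 mm
U5: ⌊255/2⌋ × 180 = 127 × 180 mm

127 × 180 mm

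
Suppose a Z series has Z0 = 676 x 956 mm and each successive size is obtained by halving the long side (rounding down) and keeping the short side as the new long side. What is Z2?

338 × 478 mm

Z1: ⌊956/2⌋ × 676 = 478 × 676 mm
Z2: ⌊676/2⌋ × 478 = 338 × 478 mm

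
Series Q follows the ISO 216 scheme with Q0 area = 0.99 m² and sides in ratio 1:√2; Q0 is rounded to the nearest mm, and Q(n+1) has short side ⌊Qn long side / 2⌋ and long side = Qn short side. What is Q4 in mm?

209 × 295 mm

Let Q0's short side be w mm. w · w√2 = 0.99 m² = 990,000 mm², so w ≈ 836.7 mm and w√2 ≈ 1183.2 mm → Q0 = 837 × 1183 mm.
Q1: ⌊1183/2⌋ × 837 = 591 × 837 mm
Q2: ⌊837/2⌋ × 591 = 418 × 591 mm
Q3: ⌊591/2⌋ × 418 = 295 × 418 mm
Q4: ⌊418/2⌋ × 295 = 209 × 295 mm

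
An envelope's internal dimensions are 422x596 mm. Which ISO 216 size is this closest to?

Aspect ratio 596/422 ≈ 1.412 — close to the ISO √2 ≈ 1.414.
In the A-series (A0 area = 1 m²): A2 = 420 × 594 mm.
Off by 4 mm total — nearest standard size.

A2 (420 × 594 mm)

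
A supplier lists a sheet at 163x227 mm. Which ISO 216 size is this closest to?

Aspect ratio 227/163 ≈ 1.393 (ISO target is √2 ≈ 1.414).
In the C-series (envelope sizes, between A and B): C5 = 162 × 229 mm.
Off by 3 mm total — nearest standard size.

C5 (162 × 229 mm)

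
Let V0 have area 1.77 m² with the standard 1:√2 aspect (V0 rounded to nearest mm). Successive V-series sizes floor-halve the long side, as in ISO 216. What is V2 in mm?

Let V0's short side be w mm. w · w√2 = 1.77 m² = 1,770,000 mm², so w ≈ 1118.7 mm and w√2 ≈ 1582.1 mm → V0 = 1119 × 1582 mm.
V1: ⌊1582/2⌋ × 1119 = 791 × 1119 mm
V2: ⌊1119/2⌋ × 791 = 559 × 791 mm

559 × 791 mm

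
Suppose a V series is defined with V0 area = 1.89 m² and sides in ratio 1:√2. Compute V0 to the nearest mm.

Let the short side be w mm. Then w · w√2 = 1.89 m² = 1,890,000 mm².
w² = 1,890,000/√2, so w ≈ 1156.0 mm; long side = w√2 ≈ 1634.9 mm.

1156 × 1635 mm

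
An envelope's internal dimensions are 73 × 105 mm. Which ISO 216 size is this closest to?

Aspect ratio 105/73 ≈ 1.438 (ISO target is √2 ≈ 1.414).
In the A-series (A0 area = 1 m²): A7 = 74 × 105 mm.
Off by 1 mm total — nearest standard size.

A7 (74 × 105 mm)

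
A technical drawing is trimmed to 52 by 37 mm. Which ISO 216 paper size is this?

Aspect ratio 52/37 ≈ 1.405 — close to the ISO √2 ≈ 1.414.
In the A-series (A0 area = 1 m²): A9 = 37 × 52 mm.

A9 (37 × 52 mm)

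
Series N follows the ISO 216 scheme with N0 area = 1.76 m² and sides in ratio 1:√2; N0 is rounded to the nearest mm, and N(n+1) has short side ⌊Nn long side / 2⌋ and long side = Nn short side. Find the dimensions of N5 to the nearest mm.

Let N0's short side be w mm. w · w√2 = 1.76 m² = 1,760,000 mm², so w ≈ 1115.6 mm and w√2 ≈ 1577.7 mm → N0 = 1116 × 1578 mm.
N1: ⌊1578/2⌋ × 1116 = 789 × 1116 mm
N2: ⌊1116/2⌋ × 789 = 558 × 789 mm
N3: ⌊789/2⌋ × 558 = 394 × 558 mm
N4: ⌊558/2⌋ × 394 = 279 × 394 mm
N5: ⌊394/2⌋ × 279 = 197 × 279 mm

197 × 279 mm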